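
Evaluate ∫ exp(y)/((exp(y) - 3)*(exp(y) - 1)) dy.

log(exp(y) - 3)/2 - log(exp(y) - 1)/2 + C

Let u = e^y, du = e^y dy.
The integral becomes ∫ du/((u-1)(u-3)); decompose into partial fractions.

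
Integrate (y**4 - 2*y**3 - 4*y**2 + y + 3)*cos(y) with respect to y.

Use integration by parts with u = y**4 - 2*y**3 - 4*y**2 + y + 3, dv = cos(y) dy, so v = sin(y).
Apply parts 4 times (tabular method): alternate signs, differentiate u down to 0, integrate dv up.

y**4*sin(y) - 2*y**3*sin(y) + 4*y**3*cos(y) - 16*y**2*sin(y) - 6*y**2*cos(y) + 13*y*sin(y) - 32*y*cos(y) + 35*sin(y) + 13*cos(y) + C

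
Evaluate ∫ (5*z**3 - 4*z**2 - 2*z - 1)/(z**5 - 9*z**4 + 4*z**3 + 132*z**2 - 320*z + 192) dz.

Factor the denominator: (z - 6)*(z - 4)*(z - 2)*(z - 1)*(z + 4).
Partial-fraction decomposition: -377/(2400*(z + 4)) + 2/(75*(z - 1)) + 19/(48*(z - 2)) - 247/(96*(z - 4)) + 923/(400*(z - 6)).
Integrate each term: A/(z−a) contributes A·log|z−a|.

923*log(z - 6)/400 - 247*log(z - 4)/96 + 19*log(z - 2)/48 + 2*log(z - 1)/75 - 377*log(z + 4)/2400 + C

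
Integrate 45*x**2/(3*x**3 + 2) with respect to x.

Let u = 3*x**3 + 2, so du = (9*x**2) dx.
Rewriting, the integral becomes 5·∫ 1/u du = 5·log(u).
Substituting back, u = 3*x**3 + 2.

5*log(3*x**3 + 2) + C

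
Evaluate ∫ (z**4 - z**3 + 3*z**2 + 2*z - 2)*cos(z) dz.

Use integration by parts with u = z**4 - z**3 + 3*z**2 + 2*z - 2, dv = cos(z) dz, so v = sin(z).
Apply parts 4 times (tabular method): alternate signs, differentiate u down to 0, integrate dv up.

z**4*sin(z) - z**3*sin(z) + 4*z**3*cos(z) - 9*z**2*sin(z) - 3*z**2*cos(z) + 8*z*sin(z) - 18*z*cos(z) + 16*sin(z) + 8*cos(z) + C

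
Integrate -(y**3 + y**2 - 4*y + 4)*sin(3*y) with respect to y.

Use integration by parts with u = y**3 + y**2 - 4*y + 4, dv = -sin(3*y) dy, so v = cos(3*y)/3.
Apply parts 3 times (tabular method): alternate signs, differentiate u down to 0, integrate dv up.

y**3*cos(3*y)/3 - y**2*sin(3*y)/3 + y**2*cos(3*y)/3 - 2*y*sin(3*y)/9 - 14*y*cos(3*y)/9 + 14*sin(3*y)/27 + 34*cos(3*y)/27 + C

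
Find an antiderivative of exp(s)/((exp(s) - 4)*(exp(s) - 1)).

Let u = e^s, du = e^s ds.
The integral becomes ∫ du/((u-4)(u-1)); decompose into partial fractions.

log(exp(s) - 4)/3 - log(exp(s) - 1)/3 + C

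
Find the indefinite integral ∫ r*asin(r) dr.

Use integration by parts with u = arcsin(r), dv = r dr.
Then du = 1/sqrt(-r**2 + 1) dr.

r**2*asin(r)/2 + r*sqrt(-r**2 + 1)/4 - asin(r)/4 + C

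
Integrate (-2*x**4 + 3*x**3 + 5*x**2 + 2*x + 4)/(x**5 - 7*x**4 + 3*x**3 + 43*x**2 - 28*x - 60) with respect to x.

-184*log(x - 5)/63 + 13*log(x - 3)/20 + 5*log(x - 2)/9 - log(x + 1)/36 - 9*log(x + 2)/35 + C

Factor the denominator: (x - 5)*(x - 3)*(x - 2)*(x + 1)*(x + 2).
Partial-fraction decomposition: -9/(35*(x + 2)) - 1/(36*(x + 1)) + 5/(9*(x - 2)) + 13/(20*(x - 3)) - 184/(63*(x - 5)).
Integrate each term: A/(x−a) contributes A·log|x−a|.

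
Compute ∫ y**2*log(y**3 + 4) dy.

y**3*log(y**3 + 4)/3 - y**3/3 + 4*log(y**3 + 4)/3 + C

Let u = y**3 + 4, so du = (3*y**2) dy.
The integral becomes (1/3)·∫ log(u) du; integrate by parts with u′=log(u), dv′=du.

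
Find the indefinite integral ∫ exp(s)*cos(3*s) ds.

Let I denote the integral. Integrate by parts with u = cos(3*s), dv = exp(s) ds, so v = exp(s): I = exp(s)*cos(3*s) + 3·∫ exp(s)*sin(3*s) ds.
Apply parts again with u = sin(3*s), dv = exp(s) ds: ∫ exp(s)*sin(3*s) ds = exp(s)*sin(3*s) − 3·I. Substituting back brings back I: I = 3*exp(s)*sin(3*s) + exp(s)*cos(3*s) − 9·I.
Solving for I: (1 + 9)·I equals the remaining terms, so I = (1/10)·(3*exp(s)*sin(3*s) + exp(s)*cos(3*s)).

3*exp(s)*sin(3*s)/10 + exp(s)*cos(3*s)/10 + C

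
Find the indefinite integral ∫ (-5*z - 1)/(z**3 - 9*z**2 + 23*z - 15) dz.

-13*log(z - 5)/4 + 4*log(z - 3) - 3*log(z - 1)/4 + C

Factor the denominator: (z - 5)*(z - 3)*(z - 1).
Partial-fraction decomposition: -3/(4*(z - 1)) + 4/(z - 3) - 13/(4*(z - 5)).
Integrate each term: A/(z−a) contributes A·log|z−a|.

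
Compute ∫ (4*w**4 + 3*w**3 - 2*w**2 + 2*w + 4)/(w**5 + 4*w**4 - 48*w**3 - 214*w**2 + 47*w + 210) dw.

Factor the denominator: (w - 7)*(w - 1)*(w + 1)*(w + 5)*(w + 6).
Partial-fraction decomposition: 4456/(455*(w + 6)) - 2069/(288*(w + 5)) + 1/(320*(w + 1)) - 11/(504*(w - 1)) + 10553/(7488*(w - 7)).
Integrate each term: A/(w−a) contributes A·log|w−a|.

10553*log(w - 7)/7488 - 11*log(w - 1)/504 + log(w + 1)/320 - 2069*log(w + 5)/288 + 4456*log(w + 6)/455 + C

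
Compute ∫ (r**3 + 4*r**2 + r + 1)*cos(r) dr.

r**3*sin(r) + 4*r**2*sin(r) + 3*r**2*cos(r) - 5*r*sin(r) + 8*r*cos(r) - 7*sin(r) - 5*cos(r) + C

Use integration by parts with u = r**3 + 4*r**2 + r + 1, dv = cos(r) dr, so v = sin(r).
Apply parts 3 times (tabular method): alternate signs, differentiate u down to 0, integrate dv up.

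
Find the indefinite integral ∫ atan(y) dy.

y*atan(y) - log(y**2 + 1)/2 + C

Use integration by parts with u = arctan(y), dv = dy.
Then du = 1/(y**2 + 1) dy.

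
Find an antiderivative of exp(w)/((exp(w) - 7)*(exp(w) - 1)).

log(exp(w) - 7)/6 - log(exp(w) - 1)/6 + C

Let u = e^w, du = e^w dw.
The integral becomes ∫ du/((u-1)(u-7)); decompose into partial fractions.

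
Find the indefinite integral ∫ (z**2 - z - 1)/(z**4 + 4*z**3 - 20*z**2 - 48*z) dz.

log(z)/48 + 11*log(z - 4)/240 + 5*log(z + 2)/48 - 41*log(z + 6)/240 + C

Factor the denominator: z*(z - 4)*(z + 2)*(z + 6).
Partial-fraction decomposition: -41/(240*(z + 6)) + 5/(48*(z + 2)) + 11/(240*(z - 4)) + 1/(48*z).
Integrate each term: A/(z−a) contributes A·log|z−a|.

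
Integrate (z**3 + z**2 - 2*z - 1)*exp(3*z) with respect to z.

Use integration by parts with u = z**3 + z**2 - 2*z - 1, dv = exp(3*z) dz, so v = exp(3*z)/3.
Apply parts 3 times (tabular method): alternate signs, differentiate u down to 0, integrate dv up.

(3*z**3 - 6*z - 1)*exp(3*z)/9 + C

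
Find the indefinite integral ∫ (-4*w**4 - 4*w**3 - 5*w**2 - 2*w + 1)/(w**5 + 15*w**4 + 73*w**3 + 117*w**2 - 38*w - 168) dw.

-7*log(w - 1)/240 + 47*log(w + 2)/30 - 127*log(w + 3)/8 + 839*log(w + 4)/30 - 4231*log(w + 7)/240 + C

Factor the denominator: (w - 1)*(w + 2)*(w + 3)*(w + 4)*(w + 7).
Partial-fraction decomposition: -4231/(240*(w + 7)) + 839/(30*(w + 4)) - 127/(8*(w + 3)) + 47/(30*(w + 2)) - 7/(240*(w - 1)).
Integrate each term: A/(w−a) contributes A·log|w−a|.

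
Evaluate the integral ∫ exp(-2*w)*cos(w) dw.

Let I denote the integral. Integrate by parts with u = cos(w), dv = exp(-2*w) dw, so v = -exp(-2*w)/2: I = -exp(-2*w)*cos(w)/2 − (1/2)·∫ exp(-2*w)*sin(w) dw.
Apply parts again with u = sin(w), dv = exp(-2*w) dw: ∫ exp(-2*w)*sin(w) dw = -exp(-2*w)*sin(w)/2 + (1/2)·I. Substituting back brings back I: I = exp(-2*w)*sin(w)/4 - exp(-2*w)*cos(w)/2 − (1/4)·I.
Solving for I: (1 + 1/4)·I equals the remaining terms, so I = (4/5)·(exp(-2*w)*sin(w)/4 - exp(-2*w)*cos(w)/2).

exp(-2*w)*sin(w)/5 - 2*exp(-2*w)*cos(w)/5 + C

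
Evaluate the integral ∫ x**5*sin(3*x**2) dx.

-x**4*cos(3*x**2)/6 + x**2*sin(3*x**2)/9 + cos(3*x**2)/27 + C

Let u = x², du = 2x dx; rewrite as (1/2)∫ u^2·sin(3u) du.
Now integrate by parts 2 times.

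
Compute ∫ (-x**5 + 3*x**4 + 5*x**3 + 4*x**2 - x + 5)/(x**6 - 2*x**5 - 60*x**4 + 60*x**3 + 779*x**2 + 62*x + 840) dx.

Factor the denominator: (x - 7)*(x - 5)*(x + 4)*(x + 6)*(x**2 + 1).
Partial-fraction decomposition: -(657*x - 316)/(81770*(x**2 + 1)) - 10739/(10582*(x + 6)) + 515/(1122*(x + 4)) + 175/(1716*(x - 5)) - 1539/(2860*(x - 7)).
Integrate each term; A/(x−a) gives A·log|x−a|; the (Bx+D)/(x²+p²) term gives a log and an atan.

-1539*log(x - 7)/2860 + 175*log(x - 5)/1716 + 515*log(x + 4)/1122 - 10739*log(x + 6)/10582 - 657*log(x**2 + 1)/163540 + 158*atan(x)/40885 + C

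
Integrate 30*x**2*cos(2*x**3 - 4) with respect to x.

Let u = 2*x**3 - 4, so du = (6*x**2) dx.
Rewriting, the integral becomes 5·∫ cos(u) du = 5·sin(u).
Substituting back, u = 2*x**3 - 4.

5*sin(2*x**3 - 4) + C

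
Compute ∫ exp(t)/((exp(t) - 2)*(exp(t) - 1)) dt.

log(exp(t) - 2) - log(exp(t) - 1) + C

Let u = e^t, du = e^t dt.
The integral becomes ∫ du/((u-1)(u-2)); decompose into partial fractions.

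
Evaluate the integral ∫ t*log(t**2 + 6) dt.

t**2*log(t**2 + 6)/2 - t**2/2 + 3*log(t**2 + 6) + C

Let u = t**2 + 6, so du = (2*t) dt.
The integral becomes (1/2)·∫ log(u) du; integrate by parts with u′=log(u), dv′=du.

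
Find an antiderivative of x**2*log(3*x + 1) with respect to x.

x**3*log(3*x + 1)/3 - x**3/9 + x**2/18 - x/27 + log(3*x + 1)/81 + C

Use integration by parts with u = log(3*x + 1), dv = x**2 dx.
Then du = 3/(3*x + 1) dx and v = x**3/3.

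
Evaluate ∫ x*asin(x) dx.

x**2*asin(x)/2 + x*sqrt(-x**2 + 1)/4 - asin(x)/4 + C

Use integration by parts with u = arcsin(x), dv = x dx.
Then du = 1/sqrt(-x**2 + 1) dx.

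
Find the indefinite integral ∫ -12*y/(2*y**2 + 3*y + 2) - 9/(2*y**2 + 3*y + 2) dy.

Let u = 2*y**2 + 3*y + 2, so du = (4*y + 3) dy.
Rewriting, the integral becomes -3·∫ 1/u du = -3·log(u).
Substituting back, u = 2*y**2 + 3*y + 2.

-3*log(2*y**2 + 3*y + 2) + C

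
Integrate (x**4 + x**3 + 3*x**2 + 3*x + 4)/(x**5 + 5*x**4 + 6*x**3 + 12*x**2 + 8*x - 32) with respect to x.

Factor the denominator: (x - 1)*(x + 2)*(x + 4)*(x**2 + 4).
Partial-fraction decomposition: (11*x - 54)/(200*(x**2 + 4)) + 29/(25*(x + 4)) - 3/(8*(x + 2)) + 4/(25*(x - 1)).
Integrate each term; A/(x−a) gives A·log|x−a|; the (Bx+D)/(x²+p²) term gives a log and an atan.

4*log(x - 1)/25 - 3*log(x + 2)/8 + 29*log(x + 4)/25 + 11*log(x**2 + 4)/400 - 27*atan(x/2)/200 + C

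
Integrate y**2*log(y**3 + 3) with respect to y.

Let u = y**3 + 3, so du = (3*y**2) dy.
The integral becomes (1/3)·∫ log(u) du; integrate by parts with u′=log(u), dv′=du.

y**3*log(y**3 + 3)/3 - y**3/3 + log(y**3 + 3) + C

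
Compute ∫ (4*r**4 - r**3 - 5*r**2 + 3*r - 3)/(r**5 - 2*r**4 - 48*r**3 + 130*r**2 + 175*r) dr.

-3*log(r)/175 + 2867*log(r - 5)/1200 + log(r + 1)/36 + 1613*log(r + 7)/1008 - 377/(60*r - 300) + C

Factor the denominator: r*(r - 5)**2*(r + 1)*(r + 7).
Partial-fraction decomposition: 1613/(1008*(r + 7)) + 1/(36*(r + 1)) + 2867/(1200*(r - 5)) + 377/(60*(r - 5)**2) - 3/(175*r).
Integrate each term; A/(r−a) gives A·log|r−a|; A/(r−a)² gives −A/(r−a).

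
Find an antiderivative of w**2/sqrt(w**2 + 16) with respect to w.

w*sqrt(w**2 + 16)/2 - 8*log(w + sqrt(w**2 + 16)) + C

Substitute w = 4·tan(θ), so dw = 4·sec(θ)^2 dθ and the radical becomes sqrt(w**2 + 16) = 4·sec(θ) by the Pythagorean identity.
Integrate the resulting trig expression in θ, then back-substitute tan(θ) = w/4, sec(θ) = sqrt(w**2 + 16)/4 (absorbing any constant into C).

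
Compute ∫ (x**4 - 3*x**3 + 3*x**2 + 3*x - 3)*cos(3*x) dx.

x**4*sin(3*x)/3 - x**3*sin(3*x) + 4*x**3*cos(3*x)/9 + 5*x**2*sin(3*x)/9 - x**2*cos(3*x) + 5*x*sin(3*x)/3 + 10*x*cos(3*x)/27 - 91*sin(3*x)/81 + 5*cos(3*x)/9 + C

Use integration by parts with u = x**4 - 3*x**3 + 3*x**2 + 3*x - 3, dv = cos(3*x) dx, so v = sin(3*x)/3.
Apply parts 4 times (tabular method): alternate signs, differentiate u down to 0, integrate dv up.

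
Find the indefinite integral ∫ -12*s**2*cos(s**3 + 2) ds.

Let u = s**3 + 2, so du = (3*s**2) ds.
Rewriting, the integral becomes -4·∫ cos(u) du = -4·sin(u).
Substituting back, u = s**3 + 2.

-4*sin(s**3 + 2) + C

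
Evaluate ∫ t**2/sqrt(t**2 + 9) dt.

Substitute t = 3·tan(θ), so dt = 3·sec(θ)^2 dθ and the radical becomes sqrt(t**2 + 9) = 3·sec(θ) by the Pythagorean identity.
Integrate the resulting trig expression in θ, then back-substitute tan(θ) = t/3, sec(θ) = sqrt(t**2 + 9)/3 (absorbing any constant into C).

t*sqrt(t**2 + 9)/2 - 9*log(t + sqrt(t**2 + 9))/2 + C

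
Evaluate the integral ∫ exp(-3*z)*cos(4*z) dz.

4*exp(-3*z)*sin(4*z)/25 - 3*exp(-3*z)*cos(4*z)/25 + C

Let I denote the integral. Integrate by parts with u = cos(4*z), dv = exp(-3*z) dz, so v = -exp(-3*z)/3: I = -exp(-3*z)*cos(4*z)/3 − (4/3)·∫ exp(-3*z)*sin(4*z) dz.
Apply parts again with u = sin(4*z), dv = exp(-3*z) dz: ∫ exp(-3*z)*sin(4*z) dz = -exp(-3*z)*sin(4*z)/3 + (4/3)·I. Substituting back brings back I: I = 4*exp(-3*z)*sin(4*z)/9 - exp(-3*z)*cos(4*z)/3 − (16/9)·I.
Solving for I: (1 + 16/9)·I equals the remaining terms, so I = (9/25)·(4*exp(-3*z)*sin(4*z)/9 - exp(-3*z)*cos(4*z)/3).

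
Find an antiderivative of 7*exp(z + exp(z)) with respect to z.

7*exp(exp(z)) + C

Let u = exp(z), so du = (exp(z)) dz.
Rewriting, the integral becomes 7·∫ e^u du = 7·e^u.
Substituting back, u = exp(z).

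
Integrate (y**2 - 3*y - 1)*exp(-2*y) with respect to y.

(-y**2 + 2*y + 2)*exp(-2*y)/2 + C

Use integration by parts with u = y**2 - 3*y - 1, dv = exp(-2*y) dy, so v = -exp(-2*y)/2.
Apply parts 2 times (tabular method): alternate signs, differentiate u down to 0, integrate dv up.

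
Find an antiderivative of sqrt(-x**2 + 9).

x*sqrt(-x**2 + 9)/2 + 9*asin(x/3)/2 + C

Substitute x = 3·sin(θ), so dx = 3·cos(θ) dθ and the radical becomes sqrt(-x**2 + 9) = 3·cos(θ) by the Pythagorean identity.
Integrate the resulting trig expression in θ, then back-substitute θ = asin(x/3), sin(θ) = x/3, cos(θ) = sqrt(-x**2 + 9)/3 (absorbing any constant into C).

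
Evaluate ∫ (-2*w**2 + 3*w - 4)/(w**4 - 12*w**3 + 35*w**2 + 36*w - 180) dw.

-29*log(w - 6)/12 + 39*log(w - 5)/14 - 13*log(w - 3)/30 + 9*log(w + 2)/140 + C

Factor the denominator: (w - 6)*(w - 5)*(w - 3)*(w + 2).
Partial-fraction decomposition: 9/(140*(w + 2)) - 13/(30*(w - 3)) + 39/(14*(w - 5)) - 29/(12*(w - 6)).
Integrate each term: A/(w−a) contributes A·log|w−a|.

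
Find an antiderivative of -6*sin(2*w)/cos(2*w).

3*log(cos(2*w)) + C

Let u = cos(2*w), so du = (-2*sin(2*w)) dw.
Rewriting, the integral becomes 3·∫ 1/u du = 3·log(u).
Substituting back, u = cos(2*w).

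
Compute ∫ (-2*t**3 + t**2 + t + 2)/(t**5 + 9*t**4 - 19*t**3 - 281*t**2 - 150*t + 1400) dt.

-109*log(t - 5)/1620 + 4*log(t - 2)/567 + 71*log(t + 4)/81 - 68*log(t + 5)/35 + 365*log(t + 7)/324 + C

Factor the denominator: (t - 5)*(t - 2)*(t + 4)*(t + 5)*(t + 7).
Partial-fraction decomposition: 365/(324*(t + 7)) - 68/(35*(t + 5)) + 71/(81*(t + 4)) + 4/(567*(t - 2)) - 109/(1620*(t - 5)).
Integrate each term: A/(t−a) contributes A·log|t−a|.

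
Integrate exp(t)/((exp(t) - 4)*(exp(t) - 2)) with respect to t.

log(exp(t) - 4)/2 - log(exp(t) - 2)/2 + C

Let u = e^t, du = e^t dt.
The integral becomes ∫ du/((u-2)(u-4)); decompose into partial fractions.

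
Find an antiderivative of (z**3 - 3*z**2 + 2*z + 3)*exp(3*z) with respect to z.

(9*z**3 - 36*z**2 + 42*z + 13)*exp(3*z)/27 + C

Use integration by parts with u = z**3 - 3*z**2 + 2*z + 3, dv = exp(3*z) dz, so v = exp(3*z)/3.
Apply parts 3 times (tabular method): alternate signs, differentiate u down to 0, integrate dv up.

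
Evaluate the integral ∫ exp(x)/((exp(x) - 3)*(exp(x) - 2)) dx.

log(exp(x) - 3) - log(exp(x) - 2) + C

Let u = e^x, du = e^x dx.
The integral becomes ∫ du/((u-3)(u-2)); decompose into partial fractions.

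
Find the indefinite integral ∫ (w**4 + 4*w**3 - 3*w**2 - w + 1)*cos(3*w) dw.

w**4*sin(3*w)/3 + 4*w**3*sin(3*w)/3 + 4*w**3*cos(3*w)/9 - 13*w**2*sin(3*w)/9 + 4*w**2*cos(3*w)/3 - 11*w*sin(3*w)/9 - 26*w*cos(3*w)/27 + 53*sin(3*w)/81 - 11*cos(3*w)/27 + C

Use integration by parts with u = w**4 + 4*w**3 - 3*w**2 - w + 1, dv = cos(3*w) dw, so v = sin(3*w)/3.
Apply parts 4 times (tabular method): alternate signs, differentiate u down to 0, integrate dv up.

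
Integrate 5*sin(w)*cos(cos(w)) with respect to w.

Let u = cos(w), so du = (-sin(w)) dw.
Rewriting, the integral becomes -5·∫ cos(u) du = -5·sin(u).
Substituting back, u = cos(w).

-5*sin(cos(w)) + C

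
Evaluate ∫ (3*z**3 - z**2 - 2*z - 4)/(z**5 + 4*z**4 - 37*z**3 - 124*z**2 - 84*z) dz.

log(z)/21 + 149*log(z - 6)/1092 - log(z + 1)/7 + 7*log(z + 2)/20 - 178*log(z + 7)/455 + C

Factor the denominator: z*(z - 6)*(z + 1)*(z + 2)*(z + 7).
Partial-fraction decomposition: -178/(455*(z + 7)) + 7/(20*(z + 2)) - 1/(7*(z + 1)) + 149/(1092*(z - 6)) + 1/(21*z).
Integrate each term: A/(z−a) contributes A·log|z−a|.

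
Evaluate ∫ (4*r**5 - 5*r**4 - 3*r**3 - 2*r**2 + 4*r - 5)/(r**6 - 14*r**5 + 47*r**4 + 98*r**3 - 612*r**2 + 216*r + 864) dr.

-696007*log(r - 6)/127008 + 2603*log(r - 4)/280 - 19*log(r - 2)/480 - 17*log(r + 1)/1470 + 1331*log(r + 3)/5670 - 23923/(504*r - 3024) + C

Factor the denominator: (r - 6)**2*(r - 4)*(r - 2)*(r + 1)*(r + 3).
Partial-fraction decomposition: 1331/(5670*(r + 3)) - 17/(1470*(r + 1)) - 19/(480*(r - 2)) + 2603/(280*(r - 4)) - 696007/(127008*(r - 6)) + 23923/(504*(r - 6)**2).
Integrate each term; A/(r−a) gives A·log|r−a|; A/(r−a)² gives −A/(r−a).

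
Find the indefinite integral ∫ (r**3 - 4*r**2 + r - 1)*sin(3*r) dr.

Use integration by parts with u = r**3 - 4*r**2 + r - 1, dv = sin(3*r) dr, so v = -cos(3*r)/3.
Apply parts 3 times (tabular method): alternate signs, differentiate u down to 0, integrate dv up.

-r**3*cos(3*r)/3 + r**2*sin(3*r)/3 + 4*r**2*cos(3*r)/3 - 8*r*sin(3*r)/9 - r*cos(3*r)/9 + sin(3*r)/27 + cos(3*r)/27 + C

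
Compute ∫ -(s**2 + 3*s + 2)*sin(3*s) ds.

s**2*cos(3*s)/3 - 2*s*sin(3*s)/9 + s*cos(3*s) - sin(3*s)/3 + 16*cos(3*s)/27 + C

Use integration by parts with u = s**2 + 3*s + 2, dv = -sin(3*s) ds, so v = cos(3*s)/3.
Apply parts 2 times (tabular method): alternate signs, differentiate u down to 0, integrate dv up.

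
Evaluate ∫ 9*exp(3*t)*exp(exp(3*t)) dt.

Let u = exp(3*t), so du = (3*exp(3*t)) dt.
Rewriting, the integral becomes 3·∫ e^u du = 3·e^u.
Substituting back, u = exp(3*t).

3*exp(exp(3*t)) + C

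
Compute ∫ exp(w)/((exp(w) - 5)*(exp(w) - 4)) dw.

log(exp(w) - 5) - log(exp(w) - 4) + C

Let u = e^w, du = e^w dw.
The integral becomes ∫ du/((u-4)(u-5)); decompose into partial fractions.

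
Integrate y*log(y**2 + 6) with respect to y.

Let u = y**2 + 6, so du = (2*y) dy.
The integral becomes (1/2)·∫ log(u) du; integrate by parts with u′=log(u), dv′=du.

y**2*log(y**2 + 6)/2 - y**2/2 + 3*log(y**2 + 6) + C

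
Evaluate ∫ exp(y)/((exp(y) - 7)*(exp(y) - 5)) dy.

log(exp(y) - 7)/2 - log(exp(y) - 5)/2 + C

Let u = e^y, du = e^y dy.
The integral becomes ∫ du/((u-7)(u-5)); decompose into partial fractions.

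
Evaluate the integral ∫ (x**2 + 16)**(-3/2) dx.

x/(16*sqrt(x**2 + 16)) + C

Substitute x = 4·tan(θ), so dx = 4·sec(θ)^2 dθ and the radical becomes sqrt(x**2 + 16) = 4·sec(θ) by the Pythagorean identity.
Integrate the resulting trig expression in θ, then back-substitute tan(θ) = x/4, sec(θ) = sqrt(x**2 + 16)/4 (absorbing any constant into C).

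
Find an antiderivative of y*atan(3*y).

Use integration by parts with u = arctan(3*y), dv = y dy.
Then du = 3/(9*y**2 + 1) dy.

y**2*atan(3*y)/2 - y/6 + atan(3*y)/18 + C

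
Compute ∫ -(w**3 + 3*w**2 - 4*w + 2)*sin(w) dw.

Use integration by parts with u = w**3 + 3*w**2 - 4*w + 2, dv = -sin(w) dw, so v = cos(w).
Apply parts 3 times (tabular method): alternate signs, differentiate u down to 0, integrate dv up.

w**3*cos(w) - 3*w**2*sin(w) + 3*w**2*cos(w) - 6*w*sin(w) - 10*w*cos(w) + 10*sin(w) - 4*cos(w) + C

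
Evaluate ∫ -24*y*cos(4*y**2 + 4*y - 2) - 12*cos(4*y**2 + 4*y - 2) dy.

Let u = 4*y**2 + 4*y - 2, so du = (8*y + 4) dy.
Rewriting, the integral becomes -3·∫ cos(u) du = -3·sin(u).
Substituting back, u = 4*y**2 + 4*y - 2.

-3*sin(4*y**2 + 4*y - 2) + C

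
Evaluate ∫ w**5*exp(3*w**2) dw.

Let u = w², du = 2w dw; rewrite as (1/2)∫ u^2·exp(3u) du.
Now integrate by parts 2 times.

(9*w**4 - 6*w**2 + 2)*exp(3*w**2)/54 + C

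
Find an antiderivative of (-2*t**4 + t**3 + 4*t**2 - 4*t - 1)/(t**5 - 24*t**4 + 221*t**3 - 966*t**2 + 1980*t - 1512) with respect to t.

-1073*log(t - 7)/5 + 30197*log(t - 6)/144 + 28*log(t - 3)/9 - 17*log(t - 2)/80 - 2257/(12*t - 72) + C

Factor the denominator: (t - 7)*(t - 6)**2*(t - 3)*(t - 2).
Partial-fraction decomposition: -17/(80*(t - 2)) + 28/(9*(t - 3)) + 30197/(144*(t - 6)) + 2257/(12*(t - 6)**2) - 1073/(5*(t - 7)).
Integrate each term; A/(t−a) gives A·log|t−a|; A/(t−a)² gives −A/(t−a).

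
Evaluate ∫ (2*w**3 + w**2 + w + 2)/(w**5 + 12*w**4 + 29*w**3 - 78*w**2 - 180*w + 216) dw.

Factor the denominator: (w - 2)*(w - 1)*(w + 3)*(w + 6)**2.
Partial-fraction decomposition: 745/(3528*(w + 6)) + 50/(21*(w + 6)**2) - 23/(90*(w + 3)) - 3/(98*(w - 1)) + 3/(40*(w - 2)).
Integrate each term; A/(w−a) gives A·log|w−a|; A/(w−a)² gives −A/(w−a).

3*log(w - 2)/40 - 3*log(w - 1)/98 - 23*log(w + 3)/90 + 745*log(w + 6)/3528 - 50/(21*w + 126) + C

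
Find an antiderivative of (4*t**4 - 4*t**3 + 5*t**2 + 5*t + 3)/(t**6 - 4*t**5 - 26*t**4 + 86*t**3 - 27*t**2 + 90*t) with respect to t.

log(t)/30 + 1511*log(t - 6)/2442 - 31*log(t - 3)/80 - 3103*log(t + 5)/11440 + 8*log(t**2 + 1)/2405 + 451*atan(t)/4810 + C

Factor the denominator: t*(t - 6)*(t - 3)*(t + 5)*(t**2 + 1).
Partial-fraction decomposition: (32*t + 451)/(4810*(t**2 + 1)) - 3103/(11440*(t + 5)) - 31/(80*(t - 3)) + 1511/(2442*(t - 6)) + 1/(30*t).
Integrate each term; A/(t−a) gives A·log|t−a|; the (Bt+D)/(t²+p²) term gives a log and an atan.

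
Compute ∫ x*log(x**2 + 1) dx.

Let u = x**2 + 1, so du = (2*x) dx.
The integral becomes (1/2)·∫ log(u) du; integrate by parts with u′=log(u), dv′=du.

x**2*log(x**2 + 1)/2 - x**2/2 + log(x**2 + 1)/2 + C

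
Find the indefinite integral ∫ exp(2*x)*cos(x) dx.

Let I denote the integral. Integrate by parts with u = cos(x), dv = exp(2*x) dx, so v = exp(2*x)/2: I = exp(2*x)*cos(x)/2 + (1/2)·∫ exp(2*x)*sin(x) dx.
Apply parts again with u = sin(x), dv = exp(2*x) dx: ∫ exp(2*x)*sin(x) dx = exp(2*x)*sin(x)/2 − (1/2)·I. Substituting back brings back I: I = exp(2*x)*sin(x)/4 + exp(2*x)*cos(x)/2 − (1/4)·I.
Solving for I: (1 + 1/4)·I equals the remaining terms, so I = (4/5)·(exp(2*x)*sin(x)/4 + exp(2*x)*cos(x)/2).

exp(2*x)*sin(x)/5 + 2*exp(2*x)*cos(x)/5 + C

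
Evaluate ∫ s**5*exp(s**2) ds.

Let u = s², du = 2s ds; rewrite as (1/2)∫ u^2·exp(1u) du.
Now integrate by parts 2 times.

(s**4 - 2*s**2 + 2)*exp(s**2)/2 + C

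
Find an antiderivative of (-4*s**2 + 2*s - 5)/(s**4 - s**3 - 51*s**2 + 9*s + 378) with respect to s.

-187*log(s - 7)/520 + 35*log(s - 3)/216 - 47*log(s + 3)/180 + 161*log(s + 6)/351 + C

Factor the denominator: (s - 7)*(s - 3)*(s + 3)*(s + 6).
Partial-fraction decomposition: 161/(351*(s + 6)) - 47/(180*(s + 3)) + 35/(216*(s - 3)) - 187/(520*(s - 7)).
Integrate each term: A/(s−a) contributes A·log|s−a|.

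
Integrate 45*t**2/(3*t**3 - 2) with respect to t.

5*log(3*t**3 - 2) + C

Let u = 3*t**3 - 2, so du = (9*t**2) dt.
Rewriting, the integral becomes 5·∫ 1/u du = 5·log(u).
Substituting back, u = 3*t**3 - 2.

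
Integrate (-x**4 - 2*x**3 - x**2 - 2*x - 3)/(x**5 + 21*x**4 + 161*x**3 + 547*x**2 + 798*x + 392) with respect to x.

-log(x + 1)/108 + 3*log(x + 2)/50 - 139*log(x + 4)/54 + 457*log(x + 7)/300 - 1753/(90*x + 630) + C

Factor the denominator: (x + 1)*(x + 2)*(x + 4)*(x + 7)**2.
Partial-fraction decomposition: 457/(300*(x + 7)) + 1753/(90*(x + 7)**2) - 139/(54*(x + 4)) + 3/(50*(x + 2)) - 1/(108*(x + 1)).
Integrate each term; A/(x−a) gives A·log|x−a|; A/(x−a)² gives −A/(x−a).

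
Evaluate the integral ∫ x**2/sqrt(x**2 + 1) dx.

Substitute x = tan(θ), so dx = sec(θ)^2 dθ and the radical becomes sqrt(x**2 + 1) = sec(θ) by the Pythagorean identity.
Integrate the resulting trig expression in θ, then back-substitute tan(θ) = x, sec(θ) = sqrt(x**2 + 1) (absorbing any constant into C).

x*sqrt(x**2 + 1)/2 - log(x + sqrt(x**2 + 1))/2 + C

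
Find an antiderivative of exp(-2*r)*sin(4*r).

Let I denote the integral. Integrate by parts with u = sin(4*r), dv = exp(-2*r) dr, so v = -exp(-2*r)/2: I = -exp(-2*r)*sin(4*r)/2 + 2·∫ exp(-2*r)*cos(4*r) dr.
Apply parts again with u = cos(4*r), dv = exp(-2*r) dr: ∫ exp(-2*r)*cos(4*r) dr = -exp(-2*r)*cos(4*r)/2 − 2·I. Substituting back brings back I: I = -exp(-2*r)*sin(4*r)/2 - exp(-2*r)*cos(4*r) − 4·I.
Solving for I: (1 + 4)·I equals the remaining terms, so I = (1/5)·(-exp(-2*r)*sin(4*r)/2 - exp(-2*r)*cos(4*r)).

-exp(-2*r)*sin(4*r)/10 - exp(-2*r)*cos(4*r)/5 + C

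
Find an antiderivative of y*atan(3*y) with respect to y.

y**2*atan(3*y)/2 - y/6 + atan(3*y)/18 + C

Use integration by parts with u = arctan(3*y), dv = y dy.
Then du = 3/(9*y**2 + 1) dy.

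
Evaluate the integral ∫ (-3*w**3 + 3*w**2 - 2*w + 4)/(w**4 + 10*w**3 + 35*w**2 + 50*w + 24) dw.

Factor the denominator: (w + 1)*(w + 2)*(w + 3)*(w + 4).
Partial-fraction decomposition: -42/(w + 4) + 59/(w + 3) - 22/(w + 2) + 2/(w + 1).
Integrate each term: A/(w−a) contributes A·log|w−a|.

2*log(w + 1) - 22*log(w + 2) + 59*log(w + 3) - 42*log(w + 4) + C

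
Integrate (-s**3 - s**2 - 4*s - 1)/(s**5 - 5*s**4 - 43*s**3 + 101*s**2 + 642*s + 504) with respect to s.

Factor the denominator: (s - 7)*(s - 6)*(s + 1)*(s + 3)*(s + 4).
Partial-fraction decomposition: 21/(110*(s + 4)) - 29/(180*(s + 3)) + 1/(112*(s + 1)) + 277/(630*(s - 6)) - 421/(880*(s - 7)).
Integrate each term: A/(s−a) contributes A·log|s−a|.

-421*log(s - 7)/880 + 277*log(s - 6)/630 + log(s + 1)/112 - 29*log(s + 3)/180 + 21*log(s + 4)/110 + C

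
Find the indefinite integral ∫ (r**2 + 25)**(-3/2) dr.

Substitute r = 5·tan(θ), so dr = 5·sec(θ)^2 dθ and the radical becomes sqrt(r**2 + 25) = 5·sec(θ) by the Pythagorean identity.
Integrate the resulting trig expression in θ, then back-substitute tan(θ) = r/5, sec(θ) = sqrt(r**2 + 25)/5 (absorbing any constant into C).

r/(25*sqrt(r**2 + 25)) + C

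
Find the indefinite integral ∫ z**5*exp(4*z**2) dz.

Let u = z², du = 2z dz; rewrite as (1/2)∫ u^2·exp(4u) du.
Now integrate by parts 2 times.

(8*z**4 - 4*z**2 + 1)*exp(4*z**2)/64 + C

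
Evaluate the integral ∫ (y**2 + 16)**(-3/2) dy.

y/(16*sqrt(y**2 + 16)) + C

Substitute y = 4·tan(θ), so dy = 4·sec(θ)^2 dθ and the radical becomes sqrt(y**2 + 16) = 4·sec(θ) by the Pythagorean identity.
Integrate the resulting trig expression in θ, then back-substitute tan(θ) = y/4, sec(θ) = sqrt(y**2 + 16)/4 (absorbing any constant into C).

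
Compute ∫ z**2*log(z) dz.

Use integration by parts with u = log(z), dv = z**2 dz.
Then du = 1/z dz and v = z**3/3.

z**3*log(z)/3 - z**3/9 + C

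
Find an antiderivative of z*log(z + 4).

Use integration by parts with u = log(z + 4), dv = z dz.
Then du = 1/(z + 4) dz and v = z**2/2.

z**2*log(z + 4)/2 - z**2/4 + 2*z - 8*log(z + 4) + C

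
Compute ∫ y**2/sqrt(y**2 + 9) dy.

Substitute y = 3·tan(θ), so dy = 3·sec(θ)^2 dθ and the radical becomes sqrt(y**2 + 9) = 3·sec(θ) by the Pythagorean identity.
Integrate the resulting trig expression in θ, then back-substitute tan(θ) = y/3, sec(θ) = sqrt(y**2 + 9)/3 (absorbing any constant into C).

y*sqrt(y**2 + 9)/2 - 9*log(y + sqrt(y**2 + 9))/2 + C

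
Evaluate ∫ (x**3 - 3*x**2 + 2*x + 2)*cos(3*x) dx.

x**3*sin(3*x)/3 - x**2*sin(3*x) + x**2*cos(3*x)/3 + 4*x*sin(3*x)/9 - 2*x*cos(3*x)/3 + 8*sin(3*x)/9 + 4*cos(3*x)/27 + C

Use integration by parts with u = x**3 - 3*x**2 + 2*x + 2, dv = cos(3*x) dx, so v = sin(3*x)/3.
Apply parts 3 times (tabular method): alternate signs, differentiate u down to 0, integrate dv up.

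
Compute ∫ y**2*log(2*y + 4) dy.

Use integration by parts with u = log(2*y + 4), dv = y**2 dy.
Then du = 2/(2*y + 4) dy and v = y**3/3.

y**3*log(2*y + 4)/3 - y**3/9 + y**2/3 - 4*y/3 + 8*log(y + 2)/3 + C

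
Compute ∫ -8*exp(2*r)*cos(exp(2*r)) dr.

Let u = exp(2*r), so du = (2*exp(2*r)) dr.
Rewriting, the integral becomes -4·∫ cos(u) du = -4·sin(u).
Substituting back, u = exp(2*r).

-4*sin(exp(2*r)) + C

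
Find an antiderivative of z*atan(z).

Use integration by parts with u = arctan(z), dv = z dz.
Then du = 1/(z**2 + 1) dz.

z**2*atan(z)/2 - z/2 + atan(z)/2 + C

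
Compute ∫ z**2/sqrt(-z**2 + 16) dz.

-z*sqrt(-z**2 + 16)/2 + 8*asin(z/4) + C

Substitute z = 4·sin(θ), so dz = 4·cos(θ) dθ and the radical becomes sqrt(-z**2 + 16) = 4·cos(θ) by the Pythagorean identity.
Integrate the resulting trig expression in θ, then back-substitute θ = asin(z/4), sin(θ) = z/4, cos(θ) = sqrt(-z**2 + 16)/4 (absorbing any constant into C).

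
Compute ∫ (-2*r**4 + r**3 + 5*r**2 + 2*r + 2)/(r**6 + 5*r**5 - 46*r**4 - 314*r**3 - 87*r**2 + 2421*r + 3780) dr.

Factor the denominator: (r - 7)*(r - 3)*(r + 3)**2*(r + 4)*(r + 5).
Partial-fraction decomposition: 629/(192*(r + 5)) - 502/(77*(r + 4)) + 5963/(1800*(r + 3)) - 37/(30*(r + 3)**2) + 41/(4032*(r - 3)) - 2099/(26400*(r - 7)).
Integrate each term; A/(r−a) gives A·log|r−a|; A/(r−a)² gives −A/(r−a).

-2099*log(r - 7)/26400 + 41*log(r - 3)/4032 + 5963*log(r + 3)/1800 - 502*log(r + 4)/77 + 629*log(r + 5)/192 + 37/(30*r + 90) + C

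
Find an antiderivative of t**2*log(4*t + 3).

t**3*log(4*t + 3)/3 - t**3/9 + t**2/8 - 3*t/16 + 9*log(4*t + 3)/64 + C

Use integration by parts with u = log(4*t + 3), dv = t**2 dt.
Then du = 4/(4*t + 3) dt and v = t**3/3.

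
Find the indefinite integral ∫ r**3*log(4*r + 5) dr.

r**4*log(4*r + 5)/4 - r**4/16 + 5*r**3/48 - 25*r**2/128 + 125*r/256 - 625*log(4*r + 5)/1024 + C

Use integration by parts with u = log(4*r + 5), dv = r**3 dr.
Then du = 4/(4*r + 5) dr and v = r**4/4.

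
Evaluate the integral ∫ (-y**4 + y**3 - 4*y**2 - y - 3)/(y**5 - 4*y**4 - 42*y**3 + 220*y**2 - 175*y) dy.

Factor the denominator: y*(y - 5)**2*(y - 1)*(y + 7).
Partial-fraction decomposition: -367/(1008*(y + 7)) - 1/(16*(y - 1)) - 1063/(1800*(y - 5)) - 38/(15*(y - 5)**2) + 3/(175*y).
Integrate each term; A/(y−a) gives A·log|y−a|; A/(y−a)² gives −A/(y−a).

3*log(y)/175 - 1063*log(y - 5)/1800 - log(y - 1)/16 - 367*log(y + 7)/1008 + 38/(15*y - 75) + C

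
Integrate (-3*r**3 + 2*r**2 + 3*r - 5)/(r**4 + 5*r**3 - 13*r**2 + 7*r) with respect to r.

Factor the denominator: r*(r - 1)**2*(r + 7).
Partial-fraction decomposition: -1101/(448*(r + 7)) + 11/(64*(r - 1)) - 3/(8*(r - 1)**2) - 5/(7*r).
Integrate each term; A/(r−a) gives A·log|r−a|; A/(r−a)² gives −A/(r−a).

-5*log(r)/7 + 11*log(r - 1)/64 - 1101*log(r + 7)/448 + 3/(8*r - 8) + C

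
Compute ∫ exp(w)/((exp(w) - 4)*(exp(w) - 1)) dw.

log(exp(w) - 4)/3 - log(exp(w) - 1)/3 + C

Let u = e^w, du = e^w dw.
The integral becomes ∫ du/((u-1)(u-4)); decompose into partial fractions.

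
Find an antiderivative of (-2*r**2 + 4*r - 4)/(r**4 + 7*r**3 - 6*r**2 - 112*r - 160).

-5*log(r - 4)/108 + 5*log(r + 2)/9 - 13*log(r + 4)/4 + 74*log(r + 5)/27 + C

Factor the denominator: (r - 4)*(r + 2)*(r + 4)*(r + 5).
Partial-fraction decomposition: 74/(27*(r + 5)) - 13/(4*(r + 4)) + 5/(9*(r + 2)) - 5/(108*(r - 4)).
Integrate each term: A/(r−a) contributes A·log|r−a|.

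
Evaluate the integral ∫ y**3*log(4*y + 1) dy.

y**4*log(4*y + 1)/4 - y**4/16 + y**3/48 - y**2/128 + y/256 - log(4*y + 1)/1024 + C

Use integration by parts with u = log(4*y + 1), dv = y**3 dy.
Then du = 4/(4*y + 1) dy and v = y**4/4.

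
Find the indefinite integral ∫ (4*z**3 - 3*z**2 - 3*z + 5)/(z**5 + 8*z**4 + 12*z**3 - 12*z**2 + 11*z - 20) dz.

log(z - 1)/20 + 287*log(z + 4)/85 - 185*log(z + 5)/52 + 29*log(z**2 + 1)/442 - 147*atan(z)/442 + C

Factor the denominator: (z - 1)*(z + 4)*(z + 5)*(z**2 + 1).
Partial-fraction decomposition: (58*z - 147)/(442*(z**2 + 1)) - 185/(52*(z + 5)) + 287/(85*(z + 4)) + 1/(20*(z - 1)).
Integrate each term; A/(z−a) gives A·log|z−a|; the (Bz+D)/(z²+p²) term gives a log and an atan.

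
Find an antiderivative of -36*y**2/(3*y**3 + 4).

-4*log(3*y**3 + 4) + C

Let u = 3*y**3 + 4, so du = (9*y**2) dy.
Rewriting, the integral becomes -4·∫ 1/u du = -4·log(u).
Substituting back, u = 3*y**3 + 4.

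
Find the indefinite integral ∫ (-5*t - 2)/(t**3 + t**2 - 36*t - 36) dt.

-8*log(t - 6)/21 - 3*log(t + 1)/35 + 7*log(t + 6)/15 + C

Factor the denominator: (t - 6)*(t + 1)*(t + 6).
Partial-fraction decomposition: 7/(15*(t + 6)) - 3/(35*(t + 1)) - 8/(21*(t - 6)).
Integrate each term: A/(t−a) contributes A·log|t−a|.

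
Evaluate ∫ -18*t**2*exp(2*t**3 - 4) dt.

Let u = 2*t**3 - 4, so du = (6*t**2) dt.
Rewriting, the integral becomes -3·∫ e^u du = -3·e^u.
Substituting back, u = 2*t**3 - 4.

-3*exp(2*t**3 - 4) + C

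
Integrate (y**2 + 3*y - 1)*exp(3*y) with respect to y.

(9*y**2 + 21*y - 16)*exp(3*y)/27 + C

Use integration by parts with u = y**2 + 3*y - 1, dv = exp(3*y) dy, so v = exp(3*y)/3.
Apply parts 2 times (tabular method): alternate signs, differentiate u down to 0, integrate dv up.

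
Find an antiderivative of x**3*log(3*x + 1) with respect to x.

x**4*log(3*x + 1)/4 - x**4/16 + x**3/36 - x**2/72 + x/108 - log(3*x + 1)/324 + C

Use integration by parts with u = log(3*x + 1), dv = x**3 dx.
Then du = 3/(3*x + 1) dx and v = x**4/4.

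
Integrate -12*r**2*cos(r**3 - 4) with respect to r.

-4*sin(r**3 - 4) + C

Let u = r**3 - 4, so du = (3*r**2) dr.
Rewriting, the integral becomes -4·∫ cos(u) du = -4·sin(u).
Substituting back, u = r**3 - 4.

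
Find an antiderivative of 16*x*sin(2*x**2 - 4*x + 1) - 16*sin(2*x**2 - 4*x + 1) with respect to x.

-4*cos(2*x**2 - 4*x + 1) + C

Let u = 2*x**2 - 4*x + 1, so du = (4*x - 4) dx.
Rewriting, the integral becomes 4·∫ sin(u) du = 4·-cos(u).
Substituting back, u = 2*x**2 - 4*x + 1.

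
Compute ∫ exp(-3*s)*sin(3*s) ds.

Let I denote the integral. Integrate by parts with u = sin(3*s), dv = exp(-3*s) ds, so v = -exp(-3*s)/3: I = -exp(-3*s)*sin(3*s)/3 + ∫ exp(-3*s)*cos(3*s) ds.
Apply parts again with u = cos(3*s), dv = exp(-3*s) ds: ∫ exp(-3*s)*cos(3*s) ds = -exp(-3*s)*cos(3*s)/3 − I. Substituting back brings back I: I = -exp(-3*s)*sin(3*s)/3 - exp(-3*s)*cos(3*s)/3 − I.
Solving for I: (1 + 1)·I equals the remaining terms, so I = (1/2)·(-exp(-3*s)*sin(3*s)/3 - exp(-3*s)*cos(3*s)/3).

-exp(-3*s)*sin(3*s)/6 - exp(-3*s)*cos(3*s)/6 + C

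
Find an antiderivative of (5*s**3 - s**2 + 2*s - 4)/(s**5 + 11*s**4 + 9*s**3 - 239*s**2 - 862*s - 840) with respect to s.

101*log(s - 5)/1008 + 26*log(s + 2)/35 - 77*log(s + 3)/16 + 58*log(s + 4)/9 - 99*log(s + 7)/40 + C

Factor the denominator: (s - 5)*(s + 2)*(s + 3)*(s + 4)*(s + 7).
Partial-fraction decomposition: -99/(40*(s + 7)) + 58/(9*(s + 4)) - 77/(16*(s + 3)) + 26/(35*(s + 2)) + 101/(1008*(s - 5)).
Integrate each term: A/(s−a) contributes A·log|s−a|.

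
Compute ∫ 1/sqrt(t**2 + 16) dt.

Substitute t = 4·tan(θ), so dt = 4·sec(θ)^2 dθ and the radical becomes sqrt(t**2 + 16) = 4·sec(θ) by the Pythagorean identity.
Integrate the resulting trig expression in θ, then back-substitute tan(θ) = t/4, sec(θ) = sqrt(t**2 + 16)/4 (absorbing any constant into C).

log(t + sqrt(t**2 + 16)) + C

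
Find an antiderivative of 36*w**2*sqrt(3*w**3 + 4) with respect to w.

Let u = 3*w**3 + 4, so du = (9*w**2) dw.
Rewriting, the integral becomes 4·∫ √u du = 4·(2/3)u^(3/2).
Substituting back, u = 3*w**3 + 4.

8*(3*w**3 + 4)**(3/2)/3 + C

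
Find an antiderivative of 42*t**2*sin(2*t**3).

Let u = 2*t**3, so du = (6*t**2) dt.
Rewriting, the integral becomes 7·∫ sin(u) du = 7·-cos(u).
Substituting back, u = 2*t**3.

-7*cos(2*t**3) + C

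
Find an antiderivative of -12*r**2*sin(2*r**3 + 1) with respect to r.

2*cos(2*r**3 + 1) + C

Let u = 2*r**3 + 1, so du = (6*r**2) dr.
Rewriting, the integral becomes -2·∫ sin(u) du = -2·-cos(u).
Substituting back, u = 2*r**3 + 1.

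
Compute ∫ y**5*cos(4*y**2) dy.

y**4*sin(4*y**2)/8 + y**2*cos(4*y**2)/16 - sin(4*y**2)/64 + C

Let u = y², du = 2y dy; rewrite as (1/2)∫ u^2·cos(4u) du.
Now integrate by parts 2 times.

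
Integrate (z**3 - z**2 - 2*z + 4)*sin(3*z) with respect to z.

Use integration by parts with u = z**3 - z**2 - 2*z + 4, dv = sin(3*z) dz, so v = -cos(3*z)/3.
Apply parts 3 times (tabular method): alternate signs, differentiate u down to 0, integrate dv up.

-z**3*cos(3*z)/3 + z**2*sin(3*z)/3 + z**2*cos(3*z)/3 - 2*z*sin(3*z)/9 + 8*z*cos(3*z)/9 - 8*sin(3*z)/27 - 38*cos(3*z)/27 + C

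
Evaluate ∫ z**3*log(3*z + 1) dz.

Use integration by parts with u = log(3*z + 1), dv = z**3 dz.
Then du = 3/(3*z + 1) dz and v = z**4/4.

z**4*log(3*z + 1)/4 - z**4/16 + z**3/36 - z**2/72 + z/108 - log(3*z + 1)/324 + C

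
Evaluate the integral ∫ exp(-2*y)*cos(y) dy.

Let I denote the integral. Integrate by parts with u = cos(y), dv = exp(-2*y) dy, so v = -exp(-2*y)/2: I = -exp(-2*y)*cos(y)/2 − (1/2)·∫ exp(-2*y)*sin(y) dy.
Apply parts again with u = sin(y), dv = exp(-2*y) dy: ∫ exp(-2*y)*sin(y) dy = -exp(-2*y)*sin(y)/2 + (1/2)·I. Substituting back brings back I: I = exp(-2*y)*sin(y)/4 - exp(-2*y)*cos(y)/2 − (1/4)·I.
Solving for I: (1 + 1/4)·I equals the remaining terms, so I = (4/5)·(exp(-2*y)*sin(y)/4 - exp(-2*y)*cos(y)/2).

exp(-2*y)*sin(y)/5 - 2*exp(-2*y)*cos(y)/5 + C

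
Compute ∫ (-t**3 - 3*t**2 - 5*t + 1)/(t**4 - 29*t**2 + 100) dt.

-16*log(t - 5)/15 + 29*log(t - 2)/84 + log(t + 2)/12 - 38*log(t + 5)/105 + C

Factor the denominator: (t - 5)*(t - 2)*(t + 2)*(t + 5).
Partial-fraction decomposition: -38/(105*(t + 5)) + 1/(12*(t + 2)) + 29/(84*(t - 2)) - 16/(15*(t - 5)).
Integrate each term: A/(t−a) contributes A·log|t−a|.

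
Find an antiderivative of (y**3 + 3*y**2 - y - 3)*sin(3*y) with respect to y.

-y**3*cos(3*y)/3 + y**2*sin(3*y)/3 - y**2*cos(3*y) + 2*y*sin(3*y)/3 + 5*y*cos(3*y)/9 - 5*sin(3*y)/27 + 11*cos(3*y)/9 + C

Use integration by parts with u = y**3 + 3*y**2 - y - 3, dv = sin(3*y) dy, so v = -cos(3*y)/3.
Apply parts 3 times (tabular method): alternate signs, differentiate u down to 0, integrate dv up.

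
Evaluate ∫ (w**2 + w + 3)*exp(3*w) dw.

Use integration by parts with u = w**2 + w + 3, dv = exp(3*w) dw, so v = exp(3*w)/3.
Apply parts 2 times (tabular method): alternate signs, differentiate u down to 0, integrate dv up.

(9*w**2 + 3*w + 26)*exp(3*w)/27 + C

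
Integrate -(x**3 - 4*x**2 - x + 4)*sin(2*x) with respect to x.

x**3*cos(2*x)/2 - 3*x**2*sin(2*x)/4 - 2*x**2*cos(2*x) + 2*x*sin(2*x) - 5*x*cos(2*x)/4 + 5*sin(2*x)/8 + 3*cos(2*x) + C

Use integration by parts with u = x**3 - 4*x**2 - x + 4, dv = -sin(2*x) dx, so v = cos(2*x)/2.
Apply parts 3 times (tabular method): alternate signs, differentiate u down to 0, integrate dv up.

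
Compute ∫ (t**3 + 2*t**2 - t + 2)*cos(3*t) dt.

Use integration by parts with u = t**3 + 2*t**2 - t + 2, dv = cos(3*t) dt, so v = sin(3*t)/3.
Apply parts 3 times (tabular method): alternate signs, differentiate u down to 0, integrate dv up.

t**3*sin(3*t)/3 + 2*t**2*sin(3*t)/3 + t**2*cos(3*t)/3 - 5*t*sin(3*t)/9 + 4*t*cos(3*t)/9 + 14*sin(3*t)/27 - 5*cos(3*t)/27 + C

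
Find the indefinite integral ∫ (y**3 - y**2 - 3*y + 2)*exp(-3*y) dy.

(-y**3 + 3*y - 1)*exp(-3*y)/3 + C

Use integration by parts with u = y**3 - y**2 - 3*y + 2, dv = exp(-3*y) dy, so v = -exp(-3*y)/3.
Apply parts 3 times (tabular method): alternate signs, differentiate u down to 0, integrate dv up.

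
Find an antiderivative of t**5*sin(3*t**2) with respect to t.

Let u = t², du = 2t dt; rewrite as (1/2)∫ u^2·sin(3u) du.
Now integrate by parts 2 times.

-t**4*cos(3*t**2)/6 + t**2*sin(3*t**2)/9 + cos(3*t**2)/27 + C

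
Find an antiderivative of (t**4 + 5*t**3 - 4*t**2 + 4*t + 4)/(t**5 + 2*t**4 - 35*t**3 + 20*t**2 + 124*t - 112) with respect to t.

133*log(t - 4)/99 - 13*log(t - 2)/18 + 5*log(t - 1)/36 + 11*log(t + 2)/90 + 233*log(t + 7)/1980 + C

Factor the denominator: (t - 4)*(t - 2)*(t - 1)*(t + 2)*(t + 7).
Partial-fraction decomposition: 233/(1980*(t + 7)) + 11/(90*(t + 2)) + 5/(36*(t - 1)) - 13/(18*(t - 2)) + 133/(99*(t - 4)).
Integrate each term: A/(t−a) contributes A·log|t−a|.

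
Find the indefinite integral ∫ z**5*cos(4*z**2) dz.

z**4*sin(4*z**2)/8 + z**2*cos(4*z**2)/16 - sin(4*z**2)/64 + C

Let u = z², du = 2z dz; rewrite as (1/2)∫ u^2·cos(4u) du.
Now integrate by parts 2 times.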